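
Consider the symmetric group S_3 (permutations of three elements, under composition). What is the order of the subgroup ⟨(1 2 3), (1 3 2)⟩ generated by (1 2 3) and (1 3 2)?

3

|⟨(1 2 3)⟩| = 3 and |⟨(1 3 2)⟩| = 3, so |H| is a multiple of lcm(3, 3) = 3 and divides |G| = 6.
Closing under the operation: H = {e, (1 2 3), (1 3 2)}, so |H| = 3.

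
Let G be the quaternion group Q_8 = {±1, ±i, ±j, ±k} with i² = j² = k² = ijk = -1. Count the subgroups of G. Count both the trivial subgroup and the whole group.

6

|G| = 8, so by Lagrange every subgroup order divides 8. Divisors: 1, 2, 4, 8.
Subgroups by order — order 1: 1; order 2: 1; order 4: 3; order 8: 1.
Total: 1 + 1 + 3 + 1 = 6.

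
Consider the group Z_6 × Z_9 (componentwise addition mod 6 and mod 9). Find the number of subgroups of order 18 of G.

4

|G| = 54 and 18 | 54, so subgroups of order 18 are possible by Lagrange.
The subgroups of order 18 are: {(0,0), (0,1), (0,2), (0,3), (0,4), (0,5), (0,6), (0,7), (0,8), (3,0), (3,1), (3,2), (3,3), (3,4), (3,5), (3,6), (3,7), (3,8)}; {(0,0), (0,3), (0,6), (1,0), (1,3), (1,6), (2,0), (2,3), (2,6), (3,0), (3,3), (3,6), (4,0), (4,3), (4,6), (5,0), (5,3), (5,6)}; {(0,0), (0,3), (0,6), (1,1), (1,4), (1,7), (2,2), (2,5), (2,8), (3,0), (3,3), (3,6), (4,1), (4,4), (4,7), (5,2), (5,5), (5,8)}; {(0,0), (0,3), (0,6), (1,2), (1,5), (1,8), (2,1), (2,4), (2,7), (3,0), (3,3), (3,6), (4,2), (4,5), (4,8), (5,1), (5,4), (5,7)}.
So G has 4 subgroups of order 18.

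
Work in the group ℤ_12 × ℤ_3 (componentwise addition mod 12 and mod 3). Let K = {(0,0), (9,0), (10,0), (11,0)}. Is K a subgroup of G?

No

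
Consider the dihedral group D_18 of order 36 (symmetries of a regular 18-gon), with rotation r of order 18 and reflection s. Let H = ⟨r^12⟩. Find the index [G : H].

12

|⟨r^12⟩| = 3 and |G| = 36.
By Lagrange, [G : H] = |G|/|H| = 36/3 = 12.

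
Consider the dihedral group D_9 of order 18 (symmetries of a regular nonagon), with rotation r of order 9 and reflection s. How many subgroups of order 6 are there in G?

|G| = 18 and 6 | 18, so subgroups of order 6 are possible by Lagrange.
The subgroups of order 6 are: {e, r^3, r^6, r^2s, r^5s, r^8s}; {e, r^3, r^6, s, r^3s, r^6s}; {e, r^3, r^6, rs, r^4s, r^7s}.
So G has 3 subgroups of order 6.

3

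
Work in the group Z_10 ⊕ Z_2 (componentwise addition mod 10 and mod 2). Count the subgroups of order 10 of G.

3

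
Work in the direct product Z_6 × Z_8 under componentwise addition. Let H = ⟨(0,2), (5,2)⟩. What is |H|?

|⟨(0,2)⟩| = 4 and |⟨(5,2)⟩| = 12, so |H| is a multiple of lcm(4, 12) = 12 and divides |G| = 48.
Closing under the operation: H = {(0,0), (0,2), (0,4), (0,6), (1,0), (1,2), (1,4), (1,6), (2,0), (2,2), (2,4), (2,6), (3,0), (3,2), (3,4), (3,6), (4,0), (4,2), (4,4), (4,6), (5,0), (5,2), (5,4), (5,6)}, so |H| = 24.

24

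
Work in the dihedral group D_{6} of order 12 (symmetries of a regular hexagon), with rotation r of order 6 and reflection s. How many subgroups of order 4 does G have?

3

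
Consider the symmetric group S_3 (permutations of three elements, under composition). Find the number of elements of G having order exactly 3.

The elements of order 3 are: (1 2 3), (1 3 2).
That's 2.

2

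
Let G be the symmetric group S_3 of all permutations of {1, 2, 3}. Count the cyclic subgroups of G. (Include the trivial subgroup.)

5

Group the elements of G by the cyclic subgroup they generate; each cyclic subgroup of order d accounts for φ(d) elements.
Cyclic subgroups by order — order 1: 1; order 2: 3; order 3: 1.
Total: 5.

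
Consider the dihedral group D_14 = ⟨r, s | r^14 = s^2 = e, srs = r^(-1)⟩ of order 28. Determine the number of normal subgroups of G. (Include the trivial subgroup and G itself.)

G has 28 subgroups. Checking conjugation-invariance by order — order 1: 1/1 normal; order 2: 1/15 normal; order 4: 0/7 normal; order 7: 1/1 normal; order 14: 3/3 normal; order 28: 1/1 normal.
Total normal subgroups: 7.

7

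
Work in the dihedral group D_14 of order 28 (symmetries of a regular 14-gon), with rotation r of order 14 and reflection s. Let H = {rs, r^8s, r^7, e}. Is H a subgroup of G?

Yes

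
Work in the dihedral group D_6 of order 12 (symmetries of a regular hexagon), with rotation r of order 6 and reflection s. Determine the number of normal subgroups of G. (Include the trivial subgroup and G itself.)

7

G has 16 subgroups. Checking conjugation-invariance by order — order 1: 1/1 normal; order 2: 1/7 normal; order 3: 1/1 normal; order 4: 0/3 normal; order 6: 3/3 normal; order 12: 1/1 normal.
Total normal subgroups: 7.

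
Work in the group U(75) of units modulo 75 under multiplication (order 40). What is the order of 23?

20

Compute successive powers of 23 mod 75: 23, 4, 17, 16, 68, 64, 47, 31, …; 23^20 ≡ 1 (mod 75).
So |⟨23⟩| = 20.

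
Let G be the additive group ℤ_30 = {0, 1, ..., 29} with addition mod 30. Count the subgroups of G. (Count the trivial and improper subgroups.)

8

Subgroups of the cyclic group ℤ_30 correspond bijectively to divisors of 30.
Divisors of 30: 1, 2, 3, 5, 6, 10, 15, 30.
So ℤ_30 has 8 subgroups.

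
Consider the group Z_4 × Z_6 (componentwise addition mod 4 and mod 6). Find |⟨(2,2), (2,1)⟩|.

|⟨(2,2)⟩| = 6 and |⟨(2,1)⟩| = 6, so |H| is a multiple of lcm(6, 6) = 6 and divides |G| = 24.
Closing under the operation: H = {(0,0), (0,1), (0,2), (0,3), (0,4), (0,5), (2,0), (2,1), (2,2), (2,3), (2,4), (2,5)}, so |H| = 12.

12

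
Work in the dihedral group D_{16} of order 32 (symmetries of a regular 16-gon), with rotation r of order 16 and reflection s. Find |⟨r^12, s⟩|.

8

|⟨r^12⟩| = 4 and |⟨s⟩| = 2, so |H| is a multiple of lcm(4, 2) = 4 and divides |G| = 32.
Closing under the operation: H = {e, r^4, r^8, r^12, s, r^4s, r^8s, r^12s}, so |H| = 8.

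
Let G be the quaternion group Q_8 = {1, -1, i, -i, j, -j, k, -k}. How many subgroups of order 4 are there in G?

3

|G| = 8 and 4 | 8, so subgroups of order 4 are possible by Lagrange.
The subgroups of order 4 are: {1, -1, i, -i}; {1, -1, j, -j}; {1, -1, k, -k}.
So G has 3 subgroups of order 4.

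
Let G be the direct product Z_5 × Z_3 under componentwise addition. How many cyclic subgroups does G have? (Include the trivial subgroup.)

4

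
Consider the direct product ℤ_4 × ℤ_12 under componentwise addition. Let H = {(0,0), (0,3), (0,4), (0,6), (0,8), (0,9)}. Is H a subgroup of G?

No

Closure fails: (0,4) + (0,3) = (0,7) ∉ H. So H is not a subgroup.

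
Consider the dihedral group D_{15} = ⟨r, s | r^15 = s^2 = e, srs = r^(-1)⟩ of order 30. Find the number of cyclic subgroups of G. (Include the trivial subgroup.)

19

Each element a generates a cyclic subgroup ⟨a⟩; distinct elements may generate the same one (a cyclic group of order d has φ(d) generators).
Cyclic subgroups by order — order 1: 1; order 2: 15; order 3: 1; order 5: 1; order 15: 1.
Total: 19.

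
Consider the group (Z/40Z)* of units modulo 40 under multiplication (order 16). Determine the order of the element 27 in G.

4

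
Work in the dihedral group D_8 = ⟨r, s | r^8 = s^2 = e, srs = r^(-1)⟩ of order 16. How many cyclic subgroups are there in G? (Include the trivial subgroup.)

12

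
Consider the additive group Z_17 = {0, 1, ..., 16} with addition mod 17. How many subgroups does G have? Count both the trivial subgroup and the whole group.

2

Subgroups of the cyclic group Z_17 correspond bijectively to divisors of 17.
Divisors of 17: 1, 17.
So Z_17 has 2 subgroups.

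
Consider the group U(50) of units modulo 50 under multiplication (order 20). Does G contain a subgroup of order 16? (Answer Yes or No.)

No

16 does not divide |G| = 20, so by Lagrange no subgroup of order 16 exists.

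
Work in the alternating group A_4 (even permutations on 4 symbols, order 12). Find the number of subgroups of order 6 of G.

0

|G| = 12 and 6 | 12, so subgroups of order 6 are possible by Lagrange.
Checking all subgroups of G, none has order 6.
So G has 0 subgroups of order 6.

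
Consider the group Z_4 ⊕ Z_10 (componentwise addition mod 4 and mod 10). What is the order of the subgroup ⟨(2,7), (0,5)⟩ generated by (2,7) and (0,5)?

|⟨(2,7)⟩| = 10 and |⟨(0,5)⟩| = 2, so |H| is a multiple of lcm(10, 2) = 10 and divides |G| = 40.
Closing under the operation: H = {(0,0), (0,1), (0,2), (0,3), (0,4), (0,5), (0,6), (0,7), (0,8), (0,9), (2,0), (2,1), (2,2), (2,3), (2,4), (2,5), (2,6), (2,7), (2,8), (2,9)}, so |H| = 20.

20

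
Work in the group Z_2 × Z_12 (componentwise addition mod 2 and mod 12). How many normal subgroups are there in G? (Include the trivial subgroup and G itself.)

16

G is abelian, so every subgroup is normal.
G has 16 subgroups in total, hence 16 normal subgroups.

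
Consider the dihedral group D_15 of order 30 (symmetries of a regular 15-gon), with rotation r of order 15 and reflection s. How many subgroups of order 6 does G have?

|G| = 30 and 6 | 30, so subgroups of order 6 are possible by Lagrange.
The subgroups of order 6 are: {e, r^5, r^10, s, r^5s, r^10s}; {e, r^5, r^10, rs, r^6s, r^11s}; {e, r^5, r^10, r^2s, r^7s, r^12s}; {e, r^5, r^10, r^3s, r^8s, r^13s}; … (5 in all).
So G has 5 subgroups of order 6.

5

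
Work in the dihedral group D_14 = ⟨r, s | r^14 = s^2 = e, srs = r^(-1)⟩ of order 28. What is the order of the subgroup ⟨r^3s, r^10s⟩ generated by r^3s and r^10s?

4

|⟨r^3s⟩| = 2 and |⟨r^10s⟩| = 2, so |H| is a multiple of lcm(2, 2) = 2 and divides |G| = 28.
Closing under the operation: H = {e, r^7, r^3s, r^10s}, so |H| = 4.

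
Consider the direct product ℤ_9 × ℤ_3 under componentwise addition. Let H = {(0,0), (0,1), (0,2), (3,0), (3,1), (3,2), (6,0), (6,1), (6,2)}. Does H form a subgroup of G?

Yes

|H| = 9 divides |G| = 27, consistent with Lagrange.
H contains the identity, every element's inverse is in H, and H is closed under +: it is a subgroup.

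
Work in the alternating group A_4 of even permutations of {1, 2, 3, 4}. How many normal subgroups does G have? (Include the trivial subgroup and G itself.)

3

G has 10 subgroups. Checking conjugation-invariance by order — order 1: 1/1 normal; order 2: 0/3 normal; order 3: 0/4 normal; order 4: 1/1 normal; order 12: 1/1 normal.
Total normal subgroups: 3.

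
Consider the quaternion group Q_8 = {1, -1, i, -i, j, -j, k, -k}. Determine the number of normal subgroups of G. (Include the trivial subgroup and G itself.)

6

G has 6 subgroups. Checking conjugation-invariance by order — order 1: 1/1 normal; order 2: 1/1 normal; order 4: 3/3 normal; order 8: 1/1 normal.
Total normal subgroups: 6.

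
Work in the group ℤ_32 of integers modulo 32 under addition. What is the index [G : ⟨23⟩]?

|⟨23⟩| = 32 and |G| = 32.
By Lagrange, [G : H] = |G|/|H| = 32/32 = 1.

1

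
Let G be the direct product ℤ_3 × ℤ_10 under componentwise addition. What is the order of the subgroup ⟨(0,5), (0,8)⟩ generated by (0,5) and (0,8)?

|⟨(0,5)⟩| = 2 and |⟨(0,8)⟩| = 5, so |H| is a multiple of lcm(2, 5) = 10 and divides |G| = 30.
Closing under the operation: H = {(0,0), (0,1), (0,2), (0,3), (0,4), (0,5), (0,6), (0,7), (0,8), (0,9)}, so |H| = 10.

10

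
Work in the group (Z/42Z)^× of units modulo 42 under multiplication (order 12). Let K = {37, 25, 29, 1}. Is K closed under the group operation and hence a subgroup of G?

Closure fails: 37 · 29 = 23 ∉ K. So K is not a subgroup.

No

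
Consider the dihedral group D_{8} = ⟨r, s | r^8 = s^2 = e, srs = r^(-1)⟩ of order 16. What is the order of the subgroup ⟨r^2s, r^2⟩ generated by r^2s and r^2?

|⟨r^2s⟩| = 2 and |⟨r^2⟩| = 4, so |H| is a multiple of lcm(2, 4) = 4 and divides |G| = 16.
Closing under the operation: H = {e, r^2, r^4, r^6, s, r^2s, r^4s, r^6s}, so |H| = 8.

8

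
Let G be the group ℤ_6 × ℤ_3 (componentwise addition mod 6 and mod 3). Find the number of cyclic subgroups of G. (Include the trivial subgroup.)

Group the elements of G by the cyclic subgroup they generate; each cyclic subgroup of order d accounts for φ(d) elements.
Cyclic subgroups by order — order 1: 1; order 2: 1; order 3: 4; order 6: 4.
Total: 10.

10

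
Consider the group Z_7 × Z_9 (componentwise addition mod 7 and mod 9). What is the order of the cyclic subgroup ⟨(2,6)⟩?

The order of (2,6) in Z_7 × Z_9 is lcm(ord(2) in Z_7, ord(6) in Z_9).
ord(2) = 7 and ord(6) = 3, so |⟨(2,6)⟩| = lcm(7, 3) = 21.

21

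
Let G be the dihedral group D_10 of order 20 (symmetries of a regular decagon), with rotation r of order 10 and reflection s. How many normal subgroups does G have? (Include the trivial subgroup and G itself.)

7

G has 22 subgroups. Checking conjugation-invariance by order — order 1: 1/1 normal; order 2: 1/11 normal; order 4: 0/5 normal; order 5: 1/1 normal; order 10: 3/3 normal; order 20: 1/1 normal.
Total normal subgroups: 7.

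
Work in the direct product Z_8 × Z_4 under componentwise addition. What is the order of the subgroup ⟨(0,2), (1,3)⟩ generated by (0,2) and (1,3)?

|⟨(0,2)⟩| = 2 and |⟨(1,3)⟩| = 8, so |H| is a multiple of lcm(2, 8) = 8 and divides |G| = 32.
Closing under the operation: H = {(0,0), (0,2), (1,1), (1,3), (2,0), (2,2), (3,1), (3,3), (4,0), (4,2), (5,1), (5,3), (6,0), (6,2), (7,1), (7,3)}, so |H| = 16.

16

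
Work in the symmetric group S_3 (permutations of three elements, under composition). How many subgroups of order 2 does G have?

|G| = 6 and 2 | 6, so subgroups of order 2 are possible by Lagrange.
The subgroups of order 2 are: {e, (1 2)}; {e, (1 3)}; {e, (2 3)}.
So G has 3 subgroups of order 2.

3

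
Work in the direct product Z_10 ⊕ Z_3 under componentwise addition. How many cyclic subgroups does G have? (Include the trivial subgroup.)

A cyclic subgroup of order d is generated by each of its φ(d) elements of order d, so the cyclic subgroups of order d number (#elements of order d)/φ(d).
Cyclic subgroups by order — order 1: 1; order 2: 1; order 3: 1; order 5: 1; order 6: 1; order 10: 1; order 15: 1; order 30: 1.
Total: 8.

8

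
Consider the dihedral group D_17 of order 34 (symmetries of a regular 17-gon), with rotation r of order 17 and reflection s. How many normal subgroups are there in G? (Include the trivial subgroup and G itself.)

G has 20 subgroups. Checking conjugation-invariance by order — order 1: 1/1 normal; order 2: 0/17 normal; order 17: 1/1 normal; order 34: 1/1 normal.
Total normal subgroups: 3.

3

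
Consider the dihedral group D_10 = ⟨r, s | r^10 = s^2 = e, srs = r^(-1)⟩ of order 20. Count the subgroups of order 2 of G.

|G| = 20 and 2 | 20, so subgroups of order 2 are possible by Lagrange.
The subgroups of order 2 are: {e, r^2s}; {e, r^3s}; {e, r^4s}; {e, r^5}; … (11 in all).
So G has 11 subgroups of order 2.

11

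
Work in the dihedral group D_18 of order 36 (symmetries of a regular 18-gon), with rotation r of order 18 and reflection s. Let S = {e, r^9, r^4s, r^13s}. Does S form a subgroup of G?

|S| = 4 divides |G| = 36, consistent with Lagrange.
S contains the identity, every element's inverse is in S, and S is closed under ·: it is a subgroup.

Yes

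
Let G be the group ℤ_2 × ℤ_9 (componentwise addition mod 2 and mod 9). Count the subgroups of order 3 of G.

1

|G| = 18 and 3 | 18, so subgroups of order 3 are possible by Lagrange.
The subgroups of order 3 are: {(0,0), (0,3), (0,6)}.
So G has 1 subgroup of order 3.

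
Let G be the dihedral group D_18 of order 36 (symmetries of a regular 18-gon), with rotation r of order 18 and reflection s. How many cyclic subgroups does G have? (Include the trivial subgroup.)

24

A cyclic subgroup of order d is generated by each of its φ(d) elements of order d, so the cyclic subgroups of order d number (#elements of order d)/φ(d).
Cyclic subgroups by order — order 1: 1; order 2: 19; order 3: 1; order 6: 1; order 9: 1; order 18: 1.
Total: 24.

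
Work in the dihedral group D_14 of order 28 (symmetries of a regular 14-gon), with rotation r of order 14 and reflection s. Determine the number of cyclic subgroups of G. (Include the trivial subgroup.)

Group the elements of G by the cyclic subgroup they generate; each cyclic subgroup of order d accounts for φ(d) elements.
Cyclic subgroups by order — order 1: 1; order 2: 15; order 7: 1; order 14: 1.
Total: 18.

18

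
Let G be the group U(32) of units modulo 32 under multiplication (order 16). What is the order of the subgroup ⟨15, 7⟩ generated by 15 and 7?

|⟨15⟩| = 2 and |⟨7⟩| = 4, so |H| is a multiple of lcm(2, 4) = 4 and divides |G| = 16.
Closing under the operation: H = {1, 7, 9, 15, 17, 23, 25, 31}, so |H| = 8.

8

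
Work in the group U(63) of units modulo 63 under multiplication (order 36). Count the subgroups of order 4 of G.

1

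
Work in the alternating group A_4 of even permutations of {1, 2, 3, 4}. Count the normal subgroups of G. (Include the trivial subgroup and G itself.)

3

G has 10 subgroups. Checking conjugation-invariance by order — order 1: 1/1 normal; order 2: 0/3 normal; order 3: 0/4 normal; order 4: 1/1 normal; order 12: 1/1 normal.
Total normal subgroups: 3.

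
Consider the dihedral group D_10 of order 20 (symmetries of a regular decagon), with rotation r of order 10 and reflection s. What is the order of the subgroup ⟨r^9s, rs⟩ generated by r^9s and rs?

|⟨r^9s⟩| = 2 and |⟨rs⟩| = 2, so |H| is a multiple of lcm(2, 2) = 2 and divides |G| = 20.
Closing under the operation: H = {e, r^2, r^4, r^6, r^8, rs, r^3s, r^5s, r^7s, r^9s}, so |H| = 10.

10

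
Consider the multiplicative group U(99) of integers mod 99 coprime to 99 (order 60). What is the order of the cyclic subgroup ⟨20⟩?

30

Compute successive powers of 20 mod 99: 20, 4, 80, 16, 23, 64, 92, 58, …; 20^30 ≡ 1 (mod 99).
So |⟨20⟩| = 30.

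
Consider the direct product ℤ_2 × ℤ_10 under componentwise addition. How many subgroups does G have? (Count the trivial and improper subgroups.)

|G| = 20, so by Lagrange every subgroup order divides 20. Divisors: 1, 2, 4, 5, 10, 20.
Subgroups by order — order 1: 1; order 2: 3; order 4: 1; order 5: 1; order 10: 3; order 20: 1.
Total: 1 + 3 + 1 + 1 + 3 + 1 = 10.

10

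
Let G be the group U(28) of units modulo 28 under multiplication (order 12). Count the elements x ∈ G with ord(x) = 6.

The elements of order 6 are: 3, 5, 11, 17, 19, 23.
That's 6.

6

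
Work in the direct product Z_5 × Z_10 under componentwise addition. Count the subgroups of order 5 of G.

|G| = 50 and 5 | 50, so subgroups of order 5 are possible by Lagrange.
The subgroups of order 5 are: {(0,0), (0,2), (0,4), (0,6), (0,8)}; {(0,0), (1,0), (2,0), (3,0), (4,0)}; {(0,0), (1,2), (2,4), (3,6), (4,8)}; {(0,0), (1,4), (2,8), (3,2), (4,6)}; … (6 in all).
So G has 6 subgroups of order 5.

6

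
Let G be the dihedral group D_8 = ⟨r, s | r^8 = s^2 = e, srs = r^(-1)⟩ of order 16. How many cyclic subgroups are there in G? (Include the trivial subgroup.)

12

A cyclic subgroup of order d is generated by each of its φ(d) elements of order d, so the cyclic subgroups of order d number (#elements of order d)/φ(d).
Cyclic subgroups by order — order 1: 1; order 2: 9; order 4: 1; order 8: 1.
Total: 12.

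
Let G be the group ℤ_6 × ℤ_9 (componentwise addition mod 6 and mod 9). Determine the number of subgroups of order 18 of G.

|G| = 54 and 18 | 54, so subgroups of order 18 are possible by Lagrange.
The subgroups of order 18 are: {(0,0), (0,1), (0,2), (0,3), (0,4), (0,5), (0,6), (0,7), (0,8), (3,0), (3,1), (3,2), (3,3), (3,4), (3,5), (3,6), (3,7), (3,8)}; {(0,0), (0,3), (0,6), (1,0), (1,3), (1,6), (2,0), (2,3), (2,6), (3,0), (3,3), (3,6), (4,0), (4,3), (4,6), (5,0), (5,3), (5,6)}; {(0,0), (0,3), (0,6), (1,1), (1,4), (1,7), (2,2), (2,5), (2,8), (3,0), (3,3), (3,6), (4,1), (4,4), (4,7), (5,2), (5,5), (5,8)}; {(0,0), (0,3), (0,6), (1,2), (1,5), (1,8), (2,1), (2,4), (2,7), (3,0), (3,3), (3,6), (4,2), (4,5), (4,8), (5,1), (5,4), (5,7)}.
So G has 4 subgroups of order 18.

4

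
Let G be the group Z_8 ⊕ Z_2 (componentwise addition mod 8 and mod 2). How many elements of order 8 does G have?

8

An element (a,b) has order lcm(ord(a), ord(b)); count pairs with lcm equal to 8.
Enumerating gives 8 such elements.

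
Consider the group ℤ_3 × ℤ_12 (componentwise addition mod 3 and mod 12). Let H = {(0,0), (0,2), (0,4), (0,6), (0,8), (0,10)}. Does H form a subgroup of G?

|H| = 6 divides |G| = 36, consistent with Lagrange.
H contains the identity, every element's inverse is in H, and H is closed under +: it is a subgroup.
In fact H = ⟨(0,2)⟩.

Yes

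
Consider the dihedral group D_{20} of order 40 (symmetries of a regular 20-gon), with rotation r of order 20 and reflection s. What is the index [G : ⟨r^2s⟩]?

20

|⟨r^2s⟩| = 2 and |G| = 40.
By Lagrange, [G : H] = |G|/|H| = 40/2 = 20.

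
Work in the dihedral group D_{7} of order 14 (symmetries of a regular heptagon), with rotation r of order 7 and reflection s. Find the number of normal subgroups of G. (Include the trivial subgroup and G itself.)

G has 10 subgroups. Checking conjugation-invariance by order — order 1: 1/1 normal; order 2: 0/7 normal; order 7: 1/1 normal; order 14: 1/1 normal.
Total normal subgroups: 3.

3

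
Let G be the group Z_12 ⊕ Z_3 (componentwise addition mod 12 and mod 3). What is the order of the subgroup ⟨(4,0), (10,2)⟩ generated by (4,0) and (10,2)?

|⟨(4,0)⟩| = 3 and |⟨(10,2)⟩| = 6, so |H| is a multiple of lcm(3, 6) = 6 and divides |G| = 36.
Closing under the operation: H = {(0,0), (0,1), (0,2), (2,0), (2,1), (2,2), (4,0), (4,1), (4,2), (6,0), (6,1), (6,2), (8,0), (8,1), (8,2), (10,0), (10,1), (10,2)}, so |H| = 18.

18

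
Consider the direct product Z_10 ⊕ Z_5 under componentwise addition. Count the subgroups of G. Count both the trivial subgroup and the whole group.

16

|G| = 50, so by Lagrange every subgroup order divides 50. Divisors: 1, 2, 5, 10, 25, 50.
Subgroups by order — order 1: 1; order 2: 1; order 5: 6; order 10: 6; order 25: 1; order 50: 1.
Total: 1 + 1 + 6 + 6 + 1 + 1 = 16.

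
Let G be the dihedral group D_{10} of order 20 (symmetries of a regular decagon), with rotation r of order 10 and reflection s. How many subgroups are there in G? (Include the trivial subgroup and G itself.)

|G| = 20, so by Lagrange every subgroup order divides 20. Divisors: 1, 2, 4, 5, 10, 20.
Subgroups by order — order 1: 1; order 2: 11; order 4: 5; order 5: 1; order 10: 3; order 20: 1.
Total: 1 + 11 + 5 + 1 + 3 + 1 = 22.

22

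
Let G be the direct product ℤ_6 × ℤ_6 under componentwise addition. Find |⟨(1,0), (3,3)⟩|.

|⟨(1,0)⟩| = 6 and |⟨(3,3)⟩| = 2, so |H| is a multiple of lcm(6, 2) = 6 and divides |G| = 36.
Closing under the operation: H = {(0,0), (0,3), (1,0), (1,3), (2,0), (2,3), (3,0), (3,3), (4,0), (4,3), (5,0), (5,3)}, so |H| = 12.

12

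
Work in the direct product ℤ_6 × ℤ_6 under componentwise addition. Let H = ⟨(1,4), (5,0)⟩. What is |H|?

18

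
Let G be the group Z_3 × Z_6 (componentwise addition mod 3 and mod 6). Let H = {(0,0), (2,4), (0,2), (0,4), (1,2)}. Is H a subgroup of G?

No

|H| = 5 does not divide |G| = 18, so by Lagrange H is not a subgroup.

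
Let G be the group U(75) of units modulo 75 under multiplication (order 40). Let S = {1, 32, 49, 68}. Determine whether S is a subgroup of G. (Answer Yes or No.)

Yes

|S| = 4 divides |G| = 40, consistent with Lagrange.
S contains the identity, every element's inverse is in S, and S is closed under ·: it is a subgroup.
In fact S = ⟨32⟩.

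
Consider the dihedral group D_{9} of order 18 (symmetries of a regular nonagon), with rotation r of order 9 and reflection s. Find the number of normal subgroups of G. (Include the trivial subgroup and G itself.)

4

G has 16 subgroups. Checking conjugation-invariance by order — order 1: 1/1 normal; order 2: 0/9 normal; order 3: 1/1 normal; order 6: 0/3 normal; order 9: 1/1 normal; order 18: 1/1 normal.
Total normal subgroups: 4.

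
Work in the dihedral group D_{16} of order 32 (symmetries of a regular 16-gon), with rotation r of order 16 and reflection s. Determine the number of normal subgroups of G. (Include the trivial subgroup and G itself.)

8

G has 36 subgroups. Checking conjugation-invariance by order — order 1: 1/1 normal; order 2: 1/17 normal; order 4: 1/9 normal; order 8: 1/5 normal; order 16: 3/3 normal; order 32: 1/1 normal.
Total normal subgroups: 8.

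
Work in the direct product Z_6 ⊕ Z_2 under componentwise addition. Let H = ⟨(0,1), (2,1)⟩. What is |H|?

6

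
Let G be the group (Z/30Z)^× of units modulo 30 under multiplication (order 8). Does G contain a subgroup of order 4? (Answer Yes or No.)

Yes

4 | 8. A subgroup of order 4 is {1, 11, 19, 29}.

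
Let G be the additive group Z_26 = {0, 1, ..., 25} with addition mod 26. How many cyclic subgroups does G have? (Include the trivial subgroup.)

4

Group the elements of G by the cyclic subgroup they generate; each cyclic subgroup of order d accounts for φ(d) elements.
Cyclic subgroups by order — order 1: 1; order 2: 1; order 13: 1; order 26: 1.
Total: 4.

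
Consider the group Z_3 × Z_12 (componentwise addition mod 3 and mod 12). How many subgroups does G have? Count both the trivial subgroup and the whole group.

18

|G| = 36, so by Lagrange every subgroup order divides 36. Divisors: 1, 2, 3, 4, 6, 9, 12, 18, 36.
Subgroups by order — order 1: 1; order 2: 1; order 3: 4; order 4: 1; order 6: 4; order 9: 1; order 12: 4; order 18: 1; order 36: 1.
Total: 1 + 1 + 4 + 1 + 4 + 1 + 4 + 1 + 1 = 18.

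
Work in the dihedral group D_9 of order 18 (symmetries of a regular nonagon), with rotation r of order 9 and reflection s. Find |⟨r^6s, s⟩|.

6

|⟨r^6s⟩| = 2 and |⟨s⟩| = 2, so |H| is a multiple of lcm(2, 2) = 2 and divides |G| = 18.
Closing under the operation: H = {e, r^3, r^6, s, r^3s, r^6s}, so |H| = 6.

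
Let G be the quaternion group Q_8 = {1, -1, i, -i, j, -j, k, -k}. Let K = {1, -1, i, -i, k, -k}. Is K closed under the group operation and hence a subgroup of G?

|K| = 6 does not divide |G| = 8, so by Lagrange K is not a subgroup.

No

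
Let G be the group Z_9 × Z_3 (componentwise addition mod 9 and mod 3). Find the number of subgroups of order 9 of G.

4

|G| = 27 and 9 | 27, so subgroups of order 9 are possible by Lagrange.
The subgroups of order 9 are: {(0,0), (0,1), (0,2), (3,0), (3,1), (3,2), (6,0), (6,1), (6,2)}; {(0,0), (1,0), (2,0), (3,0), (4,0), (5,0), (6,0), (7,0), (8,0)}; {(0,0), (1,1), (2,2), (3,0), (4,1), (5,2), (6,0), (7,1), (8,2)}; {(0,0), (1,2), (2,1), (3,0), (4,2), (5,1), (6,0), (7,2), (8,1)}.
So G has 4 subgroups of order 9.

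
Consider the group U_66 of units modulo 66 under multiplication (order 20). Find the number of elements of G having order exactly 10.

12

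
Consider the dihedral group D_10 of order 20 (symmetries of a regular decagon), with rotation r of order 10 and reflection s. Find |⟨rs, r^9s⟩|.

10

|⟨rs⟩| = 2 and |⟨r^9s⟩| = 2, so |H| is a multiple of lcm(2, 2) = 2 and divides |G| = 20.
Closing under the operation: H = {e, r^2, r^4, r^6, r^8, rs, r^3s, r^5s, r^7s, r^9s}, so |H| = 10.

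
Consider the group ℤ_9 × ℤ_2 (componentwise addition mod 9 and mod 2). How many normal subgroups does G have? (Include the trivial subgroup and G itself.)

G is abelian, so every subgroup is normal.
G has 6 subgroups in total, hence 6 normal subgroups.

6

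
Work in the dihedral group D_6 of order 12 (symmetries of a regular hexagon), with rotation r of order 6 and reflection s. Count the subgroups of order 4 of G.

|G| = 12 and 4 | 12, so subgroups of order 4 are possible by Lagrange.
The subgroups of order 4 are: {e, r^3, r^2s, r^5s}; {e, r^3, s, r^3s}; {e, r^3, rs, r^4s}.
So G has 3 subgroups of order 4.

3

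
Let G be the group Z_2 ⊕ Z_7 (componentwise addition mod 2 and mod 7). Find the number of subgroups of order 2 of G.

|G| = 14 and 2 | 14, so subgroups of order 2 are possible by Lagrange.
The subgroups of order 2 are: {(0,0), (1,0)}.
So G has 1 subgroup of order 2.

1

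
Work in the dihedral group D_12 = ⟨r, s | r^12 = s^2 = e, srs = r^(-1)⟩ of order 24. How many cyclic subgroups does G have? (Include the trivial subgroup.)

18

Group the elements of G by the cyclic subgroup they generate; each cyclic subgroup of order d accounts for φ(d) elements.
Cyclic subgroups by order — order 1: 1; order 2: 13; order 3: 1; order 4: 1; order 6: 1; order 12: 1.
Total: 18.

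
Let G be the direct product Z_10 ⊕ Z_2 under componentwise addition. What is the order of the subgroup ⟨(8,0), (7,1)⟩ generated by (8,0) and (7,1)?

10

|⟨(8,0)⟩| = 5 and |⟨(7,1)⟩| = 10, so |H| is a multiple of lcm(5, 10) = 10 and divides |G| = 20.
Closing under the operation: H = {(0,0), (1,1), (2,0), (3,1), (4,0), (5,1), (6,0), (7,1), (8,0), (9,1)}, so |H| = 10.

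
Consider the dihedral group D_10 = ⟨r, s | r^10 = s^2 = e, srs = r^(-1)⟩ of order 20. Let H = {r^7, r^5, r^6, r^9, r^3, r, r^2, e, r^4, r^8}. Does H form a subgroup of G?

|H| = 10 divides |G| = 20, consistent with Lagrange.
H contains the identity, every element's inverse is in H, and H is closed under ·: it is a subgroup.
In fact H = ⟨r^9⟩.

Yes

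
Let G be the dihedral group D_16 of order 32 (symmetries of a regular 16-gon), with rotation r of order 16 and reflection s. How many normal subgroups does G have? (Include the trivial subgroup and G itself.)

8

G has 36 subgroups. Checking conjugation-invariance by order — order 1: 1/1 normal; order 2: 1/17 normal; order 4: 1/9 normal; order 8: 1/5 normal; order 16: 3/3 normal; order 32: 1/1 normal.
Total normal subgroups: 8.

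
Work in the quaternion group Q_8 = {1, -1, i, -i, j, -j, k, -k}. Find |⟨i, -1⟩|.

4

|⟨i⟩| = 4 and |⟨-1⟩| = 2, so |H| is a multiple of lcm(4, 2) = 4 and divides |G| = 8.
Closing under the operation: H = {1, -1, i, -i}, so |H| = 4.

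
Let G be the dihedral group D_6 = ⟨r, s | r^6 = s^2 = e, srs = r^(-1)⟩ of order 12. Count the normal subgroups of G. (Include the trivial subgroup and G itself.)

7

G has 16 subgroups. Checking conjugation-invariance by order — order 1: 1/1 normal; order 2: 1/7 normal; order 3: 1/1 normal; order 4: 0/3 normal; order 6: 3/3 normal; order 12: 1/1 normal.
Total normal subgroups: 7.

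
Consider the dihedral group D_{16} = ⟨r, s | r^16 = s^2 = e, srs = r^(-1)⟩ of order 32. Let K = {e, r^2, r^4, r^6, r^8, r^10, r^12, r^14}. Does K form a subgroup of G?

|K| = 8 divides |G| = 32, consistent with Lagrange.
K contains the identity, every element's inverse is in K, and K is closed under ·: it is a subgroup.
In fact K = ⟨r^2⟩.

Yes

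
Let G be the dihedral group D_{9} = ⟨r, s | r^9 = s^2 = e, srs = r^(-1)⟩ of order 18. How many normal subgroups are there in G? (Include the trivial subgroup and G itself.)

G has 16 subgroups. Checking conjugation-invariance by order — order 1: 1/1 normal; order 2: 0/9 normal; order 3: 1/1 normal; order 6: 0/3 normal; order 9: 1/1 normal; order 18: 1/1 normal.
Total normal subgroups: 4.

4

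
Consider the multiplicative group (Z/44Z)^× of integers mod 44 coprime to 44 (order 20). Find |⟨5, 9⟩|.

5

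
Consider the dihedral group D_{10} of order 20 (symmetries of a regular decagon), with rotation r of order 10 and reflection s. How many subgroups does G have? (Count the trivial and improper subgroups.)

22

|G| = 20, so by Lagrange every subgroup order divides 20. Divisors: 1, 2, 4, 5, 10, 20.
Subgroups by order — order 1: 1; order 2: 11; order 4: 5; order 5: 1; order 10: 3; order 20: 1.
Total: 1 + 11 + 5 + 1 + 3 + 1 = 22.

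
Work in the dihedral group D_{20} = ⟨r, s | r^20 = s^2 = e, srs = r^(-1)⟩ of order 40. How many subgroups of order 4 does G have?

|G| = 40 and 4 | 40, so subgroups of order 4 are possible by Lagrange.
The subgroups of order 4 are: {e, r^10, s, r^10s}; {e, r^10, rs, r^11s}; {e, r^10, r^2s, r^12s}; {e, r^10, r^3s, r^13s}; … (11 in all).
So G has 11 subgroups of order 4.

11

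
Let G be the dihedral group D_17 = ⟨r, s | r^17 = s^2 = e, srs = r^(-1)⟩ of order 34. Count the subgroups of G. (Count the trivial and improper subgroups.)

20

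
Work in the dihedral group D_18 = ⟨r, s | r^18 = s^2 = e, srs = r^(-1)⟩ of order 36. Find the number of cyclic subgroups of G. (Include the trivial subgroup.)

24

Group the elements of G by the cyclic subgroup they generate; each cyclic subgroup of order d accounts for φ(d) elements.
Cyclic subgroups by order — order 1: 1; order 2: 19; order 3: 1; order 6: 1; order 9: 1; order 18: 1.
Total: 24.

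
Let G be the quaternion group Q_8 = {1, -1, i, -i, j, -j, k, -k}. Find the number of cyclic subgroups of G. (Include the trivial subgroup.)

5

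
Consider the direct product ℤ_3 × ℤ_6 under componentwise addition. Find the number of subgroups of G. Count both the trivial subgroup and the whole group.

12

|G| = 18, so by Lagrange every subgroup order divides 18. Divisors: 1, 2, 3, 6, 9, 18.
Subgroups by order — order 1: 1; order 2: 1; order 3: 4; order 6: 4; order 9: 1; order 18: 1.
Total: 1 + 1 + 4 + 4 + 1 + 1 = 12.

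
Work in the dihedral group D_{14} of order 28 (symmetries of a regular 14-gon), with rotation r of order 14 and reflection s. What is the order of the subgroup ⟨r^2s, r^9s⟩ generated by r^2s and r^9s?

4

|⟨r^2s⟩| = 2 and |⟨r^9s⟩| = 2, so |H| is a multiple of lcm(2, 2) = 2 and divides |G| = 28.
Closing under the operation: H = {e, r^7, r^2s, r^9s}, so |H| = 4.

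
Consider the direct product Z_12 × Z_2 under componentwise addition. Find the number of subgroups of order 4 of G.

3

|G| = 24 and 4 | 24, so subgroups of order 4 are possible by Lagrange.
The subgroups of order 4 are: {(0,0), (0,1), (6,0), (6,1)}; {(0,0), (3,0), (6,0), (9,0)}; {(0,0), (3,1), (6,0), (9,1)}.
So G has 3 subgroups of order 4.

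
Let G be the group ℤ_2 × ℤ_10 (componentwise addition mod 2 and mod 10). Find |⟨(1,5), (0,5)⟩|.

|⟨(1,5)⟩| = 2 and |⟨(0,5)⟩| = 2, so |H| is a multiple of lcm(2, 2) = 2 and divides |G| = 20.
Closing under the operation: H = {(0,0), (0,5), (1,0), (1,5)}, so |H| = 4.

4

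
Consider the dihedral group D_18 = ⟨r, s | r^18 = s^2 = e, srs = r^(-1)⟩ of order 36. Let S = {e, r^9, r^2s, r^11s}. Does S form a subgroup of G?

|S| = 4 divides |G| = 36, consistent with Lagrange.
S contains the identity, every element's inverse is in S, and S is closed under ·: it is a subgroup.

Yes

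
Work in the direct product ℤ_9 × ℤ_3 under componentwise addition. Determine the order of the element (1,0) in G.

9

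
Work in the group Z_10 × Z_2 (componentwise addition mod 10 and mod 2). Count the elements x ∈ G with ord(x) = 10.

An element (a,b) has order lcm(ord(a), ord(b)); count pairs with lcm equal to 10.
Enumerating gives 12 such elements.

12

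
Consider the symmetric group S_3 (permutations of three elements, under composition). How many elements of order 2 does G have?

3

The elements of order 2 are: (2 3), (1 2), (1 3).
That's 3.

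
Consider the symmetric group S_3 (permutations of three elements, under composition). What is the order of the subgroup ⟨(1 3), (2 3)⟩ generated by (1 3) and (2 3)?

6

|⟨(1 3)⟩| = 2 and |⟨(2 3)⟩| = 2, so |H| is a multiple of lcm(2, 2) = 2 and divides |G| = 6.
Closing {(1 3), (2 3)} under the group operation gives all of G, so |H| = 6.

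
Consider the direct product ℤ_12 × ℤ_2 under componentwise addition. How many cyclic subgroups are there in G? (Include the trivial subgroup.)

12

A cyclic subgroup of order d is generated by each of its φ(d) elements of order d, so the cyclic subgroups of order d number (#elements of order d)/φ(d).
Cyclic subgroups by order — order 1: 1; order 2: 3; order 3: 1; order 4: 2; order 6: 3; order 12: 2.
Total: 12.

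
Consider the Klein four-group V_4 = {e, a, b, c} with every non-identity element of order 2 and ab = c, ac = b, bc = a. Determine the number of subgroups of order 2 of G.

3

|G| = 4 and 2 | 4, so subgroups of order 2 are possible by Lagrange.
The subgroups of order 2 are: {e, a}; {e, b}; {e, c}.
So G has 3 subgroups of order 2.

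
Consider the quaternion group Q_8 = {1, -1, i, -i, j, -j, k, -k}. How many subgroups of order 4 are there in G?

3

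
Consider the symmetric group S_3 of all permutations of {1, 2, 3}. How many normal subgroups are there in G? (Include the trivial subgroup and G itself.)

3

G has 6 subgroups. Checking conjugation-invariance by order — order 1: 1/1 normal; order 2: 0/3 normal; order 3: 1/1 normal; order 6: 1/1 normal.
Total normal subgroups: 3.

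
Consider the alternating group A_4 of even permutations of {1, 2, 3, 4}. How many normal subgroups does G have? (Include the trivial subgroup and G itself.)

G has 10 subgroups. Checking conjugation-invariance by order — order 1: 1/1 normal; order 2: 0/3 normal; order 3: 0/4 normal; order 4: 1/1 normal; order 12: 1/1 normal.
Total normal subgroups: 3.

3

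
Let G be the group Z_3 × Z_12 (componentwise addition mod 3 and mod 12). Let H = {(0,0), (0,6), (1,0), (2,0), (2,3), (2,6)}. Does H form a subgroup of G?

No

(2,3) ∈ H but its inverse (1,9) ∉ H, so H is not a subgroup.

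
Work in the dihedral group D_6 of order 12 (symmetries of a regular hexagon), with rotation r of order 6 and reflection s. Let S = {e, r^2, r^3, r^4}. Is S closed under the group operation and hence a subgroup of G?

No

Closure fails: r^4 · r^3 = r ∉ S. So S is not a subgroup.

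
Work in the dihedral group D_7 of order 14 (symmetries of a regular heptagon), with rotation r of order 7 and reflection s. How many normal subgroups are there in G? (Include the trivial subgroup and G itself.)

3

G has 10 subgroups. Checking conjugation-invariance by order — order 1: 1/1 normal; order 2: 0/7 normal; order 7: 1/1 normal; order 14: 1/1 normal.
Total normal subgroups: 3.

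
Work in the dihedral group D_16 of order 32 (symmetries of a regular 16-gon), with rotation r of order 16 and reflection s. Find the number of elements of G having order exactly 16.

8

The elements of order 16 are: r, r^3, r^5, r^7, r^9, r^11, r^13, r^15.
That's 8.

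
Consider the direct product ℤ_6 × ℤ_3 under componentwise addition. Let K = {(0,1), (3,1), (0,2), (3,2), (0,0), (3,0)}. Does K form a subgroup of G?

|K| = 6 divides |G| = 18, consistent with Lagrange.
K contains the identity, every element's inverse is in K, and K is closed under +: it is a subgroup.
In fact K = ⟨(3,1)⟩.

Yes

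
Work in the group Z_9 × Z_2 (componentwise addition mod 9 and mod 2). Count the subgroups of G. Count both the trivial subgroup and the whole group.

|G| = 18, so by Lagrange every subgroup order divides 18. Divisors: 1, 2, 3, 6, 9, 18.
Subgroups by order — order 1: 1; order 2: 1; order 3: 1; order 6: 1; order 9: 1; order 18: 1.
Total: 1 + 1 + 1 + 1 + 1 + 1 = 6.

6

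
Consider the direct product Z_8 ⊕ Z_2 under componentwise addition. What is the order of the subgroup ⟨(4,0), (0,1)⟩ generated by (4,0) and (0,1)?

4

|⟨(4,0)⟩| = 2 and |⟨(0,1)⟩| = 2, so |H| is a multiple of lcm(2, 2) = 2 and divides |G| = 16.
Closing under the operation: H = {(0,0), (0,1), (4,0), (4,1)}, so |H| = 4.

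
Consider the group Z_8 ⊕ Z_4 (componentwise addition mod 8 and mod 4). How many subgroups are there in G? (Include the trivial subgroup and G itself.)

22

|G| = 32, so by Lagrange every subgroup order divides 32. Divisors: 1, 2, 4, 8, 16, 32.
Subgroups by order — order 1: 1; order 2: 3; order 4: 7; order 8: 7; order 16: 3; order 32: 1.
Total: 1 + 3 + 7 + 7 + 3 + 1 = 22.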